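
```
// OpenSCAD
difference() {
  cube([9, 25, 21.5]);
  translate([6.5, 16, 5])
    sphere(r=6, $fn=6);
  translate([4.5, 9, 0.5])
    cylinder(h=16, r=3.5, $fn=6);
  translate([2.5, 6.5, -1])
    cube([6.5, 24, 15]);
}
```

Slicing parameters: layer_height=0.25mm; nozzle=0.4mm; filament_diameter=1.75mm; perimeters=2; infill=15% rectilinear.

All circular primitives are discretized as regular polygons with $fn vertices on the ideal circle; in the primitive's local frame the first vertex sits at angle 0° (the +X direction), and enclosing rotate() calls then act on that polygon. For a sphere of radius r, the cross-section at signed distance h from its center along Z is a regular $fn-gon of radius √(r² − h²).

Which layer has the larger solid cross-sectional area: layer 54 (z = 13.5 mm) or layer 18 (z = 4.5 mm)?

layer 54 (z = 13.5 mm)

Layer 54 (z = 13.5): the cube (footprint 9×25) is included at this height (area 225.00 mm²); the sphere at (6.5, 16) does not reach this height (|z−center|=8.500 > r=6); the cylinder at (4.5, 9): section is a regular 6-gon, circumradius r=3.5 (area = (6/2)·3.500²·sin(360°/6) = 31.83 mm²); the cube at (2.5, 6.5) (footprint 6.5×24) is included at this height (area 156.00 mm²); Taking the first minus the rest: starting from the 9×25 cube (225.00 mm²), the r=3.5 cylinder at (4.5, 9) lies wholly inside it (removes its full 31.83 mm² and its 21.00 mm outline becomes a hole wall); the 6.5×24 cube at (2.5, 6.5) partially overlaps it — only the 94.34 mm² overlap (of its 156.00 mm²) is removed, clipping the outline — area = 98.83 mm². So its area = 98.83 mm². Layer 18 (z = 4.5): the cube (footprint 9×25) is included at this height (area 225.00 mm²); the r=6 sphere at (6.5, 16) contributes a regular 6-gon of circumradius √(6²−0.5²) = 5.979 (area = (6/2)·5.979²·sin(360°/6) = 92.88 mm²); the cylinder at (4.5, 9): section is a regular 6-gon, circumradius r=3.5 (area = (6/2)·3.500²·sin(360°/6) = 31.83 mm²); the cube at (2.5, 6.5) (footprint 6.5×24) is included at this height (area 156.00 mm²); After the difference (first − rest): starting from the 9×25 cube (225.00 mm²), the r=6 sphere at (6.5, 16) partially overlaps it — only the 72.33 mm² overlap (of its 92.88 mm²) is removed, clipping the outline; the r=3.5 cylinder at (4.5, 9) partially overlaps it — only the 27.67 mm² overlap (of its 31.83 mm²) is removed, clipping the outline; the 6.5×24 cube at (2.5, 6.5) partially overlaps it — only the 32.95 mm² overlap (of its 156.00 mm²) is removed, clipping the outline — area = 92.05 mm². So its area = 92.05 mm². Layer 54 is larger (98.83 vs 92.05 mm²).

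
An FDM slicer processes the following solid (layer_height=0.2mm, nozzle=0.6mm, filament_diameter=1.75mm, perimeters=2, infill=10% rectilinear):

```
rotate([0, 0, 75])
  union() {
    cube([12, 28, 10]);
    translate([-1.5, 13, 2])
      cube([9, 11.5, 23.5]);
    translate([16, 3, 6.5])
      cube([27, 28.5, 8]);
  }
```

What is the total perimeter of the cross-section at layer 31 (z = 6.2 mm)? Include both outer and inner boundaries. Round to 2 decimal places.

83.00 mm

At z = 6.2 mm: the cube is present — its section is the full 12×28 rectangle (perimeter 80.00 mm); the cube at (-1.5, 13) is present — its section is the full 9×11.5 rectangle (perimeter 41.00 mm); the cube at (16, 3) does not reach this height (z outside [6.5, 14.5]); Combining (union): the regions partially overlap (shared area 86.25 mm²), so the edge portions inside another operand are dropped and the merged outline is re-measured after clipping — boundary = 83.00 mm; (rotated 75° about Z; rotation is an isometry so areas/perimeters/island counts are preserved). Overall, the cross-section is a single solid region. Total boundary length (outer) = 83.00 mm.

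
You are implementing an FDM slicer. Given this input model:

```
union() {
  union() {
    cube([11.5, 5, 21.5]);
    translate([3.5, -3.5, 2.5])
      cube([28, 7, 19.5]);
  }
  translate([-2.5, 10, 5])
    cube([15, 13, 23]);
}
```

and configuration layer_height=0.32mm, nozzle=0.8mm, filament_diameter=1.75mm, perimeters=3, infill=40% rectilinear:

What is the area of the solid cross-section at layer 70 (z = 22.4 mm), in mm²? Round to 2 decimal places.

At z = 22.4 mm: the cube is absent (z outside [0, 21.5]); the cube at (3.5, -3.5) is absent (z outside [2.5, 22]); Combining (union): nothing is present at this height; the cube at (-2.5, 10) is present — its section is the full 15×13 rectangle (area 195.00 mm²); Taking the union: only the 15×13 cube at (-2.5, 10) is present, so the union is just that shape — area = 195.00 mm². Overall, the cross-section is a single solid region. Net area = 195.00 mm².

195.00 mm²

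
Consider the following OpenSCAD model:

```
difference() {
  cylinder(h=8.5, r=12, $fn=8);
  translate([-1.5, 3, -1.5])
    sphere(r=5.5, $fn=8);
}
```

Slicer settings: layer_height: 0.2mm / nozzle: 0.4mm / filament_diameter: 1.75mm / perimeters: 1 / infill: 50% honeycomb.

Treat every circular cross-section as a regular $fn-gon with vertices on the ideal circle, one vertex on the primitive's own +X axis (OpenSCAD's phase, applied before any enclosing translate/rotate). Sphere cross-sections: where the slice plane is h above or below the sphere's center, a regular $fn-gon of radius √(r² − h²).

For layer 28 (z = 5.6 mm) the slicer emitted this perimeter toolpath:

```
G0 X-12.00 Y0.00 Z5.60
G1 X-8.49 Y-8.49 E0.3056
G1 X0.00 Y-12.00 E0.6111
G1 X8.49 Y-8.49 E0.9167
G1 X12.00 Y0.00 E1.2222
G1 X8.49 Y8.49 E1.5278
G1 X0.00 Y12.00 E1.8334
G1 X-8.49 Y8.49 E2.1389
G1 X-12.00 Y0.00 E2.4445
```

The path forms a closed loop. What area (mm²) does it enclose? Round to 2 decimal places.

407.52 mm²

Apply the shoelace formula to the sequence of (X, Y) vertices; enclosed area = 407.52 mm².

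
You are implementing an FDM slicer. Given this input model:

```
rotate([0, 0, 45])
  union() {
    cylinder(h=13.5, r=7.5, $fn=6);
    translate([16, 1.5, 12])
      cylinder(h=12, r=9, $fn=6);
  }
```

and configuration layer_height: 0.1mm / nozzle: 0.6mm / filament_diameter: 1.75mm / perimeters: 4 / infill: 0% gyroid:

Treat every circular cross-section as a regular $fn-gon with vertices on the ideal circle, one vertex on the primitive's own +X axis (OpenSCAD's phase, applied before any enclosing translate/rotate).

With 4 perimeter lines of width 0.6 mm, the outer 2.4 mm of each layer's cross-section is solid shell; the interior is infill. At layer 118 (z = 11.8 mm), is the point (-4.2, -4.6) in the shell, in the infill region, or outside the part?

At z = 11.8 mm: the r=7.5 cylinder gives a regular 6-gon of circumradius 7.5 (constant along its height); the cylinder at (16, 1.5) is absent (z outside [12, 24]); Taking the union: only the r=7.5 cylinder is present, so the union is just that shape — 1 connected region; (whole slice rotated 45° about Z — lengths, areas and connectivity unchanged). Overall, the cross-section is a single solid region. Undo the 45° rotation: the query point maps to (-6.223, -0.283) in the un-rotated model frame. The nearest boundary edge runs (-7.50, 0.00)→(-3.75, -6.50); distance from the point to it = 0.96 mm. The point is inside the cross-section, 0.96 mm from the nearest boundary — within the 2.4 mm shell band (4 × 0.6).

shell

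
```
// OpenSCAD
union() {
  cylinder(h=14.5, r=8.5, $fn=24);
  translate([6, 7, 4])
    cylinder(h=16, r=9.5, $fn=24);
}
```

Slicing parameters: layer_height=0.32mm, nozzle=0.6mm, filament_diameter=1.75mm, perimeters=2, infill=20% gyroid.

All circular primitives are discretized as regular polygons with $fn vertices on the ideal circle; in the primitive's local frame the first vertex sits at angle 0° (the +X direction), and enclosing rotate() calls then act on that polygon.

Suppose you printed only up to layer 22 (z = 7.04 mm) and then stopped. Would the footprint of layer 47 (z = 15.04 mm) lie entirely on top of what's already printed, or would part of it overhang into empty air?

entirely on top

Compare the two slices. At z = 7.04: the r=8.5 cylinder contributes a regular 24-gon of circumradius 8.5 (area = (24/2)·8.500²·sin(360°/24) = 224.40 mm²); the r=9.5 cylinder at (6, 7) gives a regular 24-gon of circumradius 9.5 (constant along its height) (area = (24/2)·9.500²·sin(360°/24) = 280.30 mm²); Combining (union): the regions partially overlap — summed areas 504.70 mm² minus the doubly-counted overlap 93.87 mm² gives 410.83 mm² — area = 410.83 mm². At z = 15.04: the cylinder is not intersected at this z (z outside [0, 14.5]); the cylinder at (6, 7): section is a regular 24-gon, circumradius r=9.5 (area = (24/2)·9.500²·sin(360°/24) = 280.30 mm²); Combining (union): only the r=9.5 cylinder at (6, 7) is present, so the union is just that shape — area = 280.30 mm². Checking containment: the cross-section at z = 15.04 is a subset of the cross-section at z = 7.04.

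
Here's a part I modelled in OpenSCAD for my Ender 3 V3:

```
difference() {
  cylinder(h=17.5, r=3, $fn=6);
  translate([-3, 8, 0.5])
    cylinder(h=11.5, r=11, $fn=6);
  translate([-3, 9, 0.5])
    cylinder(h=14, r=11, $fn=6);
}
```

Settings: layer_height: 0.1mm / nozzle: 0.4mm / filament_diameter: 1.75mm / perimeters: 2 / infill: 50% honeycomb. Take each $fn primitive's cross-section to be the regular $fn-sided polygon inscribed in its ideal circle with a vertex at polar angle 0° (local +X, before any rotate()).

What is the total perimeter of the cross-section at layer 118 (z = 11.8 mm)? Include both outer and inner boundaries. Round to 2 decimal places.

9.71 mm

At z = 11.8 mm: the r=3 cylinder gives a regular 6-gon of circumradius 3 (constant along its height) (perimeter = 2·6·3.000·sin(180°/6) = 18.00 mm); the cylinder at (-3, 8): section is a regular 6-gon, circumradius r=11 (perimeter = 2·6·11.000·sin(180°/6) = 66.00 mm); the r=11 cylinder at (-3, 9) contributes a regular 6-gon of circumradius 11 (perimeter = 2·6·11.000·sin(180°/6) = 66.00 mm); Subtracting the remaining from the first: starting from the r=3 cylinder, the r=11 cylinder at (-3, 8) partially overlaps it — only the 19.50 mm² overlap (of its 314.37 mm²) is removed, clipping the outline; the r=11 cylinder at (-3, 9) misses the remaining region (no effect) — boundary = 9.71 mm. Overall, the cross-section is a single solid region. Total boundary length (outer) = 9.71 mm.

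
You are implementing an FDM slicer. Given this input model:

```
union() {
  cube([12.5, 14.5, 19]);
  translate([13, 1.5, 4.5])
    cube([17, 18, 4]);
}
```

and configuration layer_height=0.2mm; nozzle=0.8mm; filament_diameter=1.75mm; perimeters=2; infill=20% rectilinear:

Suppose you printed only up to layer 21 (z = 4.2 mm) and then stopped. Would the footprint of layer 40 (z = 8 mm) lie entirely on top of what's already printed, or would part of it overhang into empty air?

part overhangs

Compare the two slices. At z = 4.2: the cube (footprint 12.5×14.5) is included at this height (area 181.25 mm²); the cube at (13, 1.5) does not reach this height (z outside [4.5, 8.5]); Merging all regions: only the 12.5×14.5 cube is present, so the union is just that shape — area = 181.25 mm². At z = 8: the cube (footprint 12.5×14.5) is included at this height (area 181.25 mm²); the 17×18 cube at (13, 1.5) contributes its full rectangle (area 306.00 mm²); Merging all regions: the 2 present regions are separate (no shared area or edge), so areas and boundary lengths simply add and each stays a separate island — area = 487.25 mm². Checking containment: at z = 8 the cross-section extends beyond the z = 4.2 cross-section by about 306.00 mm².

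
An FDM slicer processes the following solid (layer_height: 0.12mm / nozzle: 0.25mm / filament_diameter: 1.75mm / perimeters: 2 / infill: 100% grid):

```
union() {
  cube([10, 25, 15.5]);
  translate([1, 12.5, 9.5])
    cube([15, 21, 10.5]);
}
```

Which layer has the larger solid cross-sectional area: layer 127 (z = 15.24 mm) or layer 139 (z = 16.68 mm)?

Layer 127 (z = 15.24): the cube is present — its section is the full 10×25 rectangle (area 250.00 mm²); the cube at (1, 12.5) (footprint 15×21) is included at this height (area 315.00 mm²); Taking the union: the regions partially overlap — summed areas 565.00 mm² minus the doubly-counted overlap 112.50 mm² gives 452.50 mm² — area = 452.50 mm². So its area = 452.50 mm². Layer 139 (z = 16.68): the cube does not reach this height (z outside [0, 15.5]); the cube at (1, 12.5) is present — its section is the full 15×21 rectangle (area 315.00 mm²); Combining (union): only the 15×21 cube at (1, 12.5) is present, so the union is just that shape — area = 315.00 mm². So its area = 315.00 mm². Layer 127 is larger (452.50 vs 315.00 mm²).

layer 127 (z = 15.24 mm)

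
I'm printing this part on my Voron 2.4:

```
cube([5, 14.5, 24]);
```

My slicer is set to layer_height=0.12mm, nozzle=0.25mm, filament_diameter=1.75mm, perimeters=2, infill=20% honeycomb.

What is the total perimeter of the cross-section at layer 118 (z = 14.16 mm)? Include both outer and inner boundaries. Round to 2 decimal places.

At z = 14.16 mm: the cube is present — its section is the full 5×14.5 rectangle (perimeter 39.00 mm). Overall, the cross-section is a single solid region. Total boundary length (outer) = 39.00 mm.

39.00 mm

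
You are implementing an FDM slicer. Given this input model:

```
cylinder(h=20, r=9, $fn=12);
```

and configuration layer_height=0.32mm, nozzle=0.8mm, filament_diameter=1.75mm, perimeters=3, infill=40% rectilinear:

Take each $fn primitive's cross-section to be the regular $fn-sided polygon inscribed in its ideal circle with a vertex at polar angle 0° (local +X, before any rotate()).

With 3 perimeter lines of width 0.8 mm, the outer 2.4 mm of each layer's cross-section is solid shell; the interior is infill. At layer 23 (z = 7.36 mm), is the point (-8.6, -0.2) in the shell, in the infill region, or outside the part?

At z = 7.36 mm: the r=9 cylinder contributes a regular 12-gon of circumradius 9. Overall, the cross-section is a single solid region. The nearest boundary edge runs (-9.00, 0.00)→(-7.79, -4.50); distance from the point to it = 0.33 mm. The point is inside the cross-section, 0.33 mm from the nearest boundary — within the 2.4 mm shell band (3 × 0.8).

shell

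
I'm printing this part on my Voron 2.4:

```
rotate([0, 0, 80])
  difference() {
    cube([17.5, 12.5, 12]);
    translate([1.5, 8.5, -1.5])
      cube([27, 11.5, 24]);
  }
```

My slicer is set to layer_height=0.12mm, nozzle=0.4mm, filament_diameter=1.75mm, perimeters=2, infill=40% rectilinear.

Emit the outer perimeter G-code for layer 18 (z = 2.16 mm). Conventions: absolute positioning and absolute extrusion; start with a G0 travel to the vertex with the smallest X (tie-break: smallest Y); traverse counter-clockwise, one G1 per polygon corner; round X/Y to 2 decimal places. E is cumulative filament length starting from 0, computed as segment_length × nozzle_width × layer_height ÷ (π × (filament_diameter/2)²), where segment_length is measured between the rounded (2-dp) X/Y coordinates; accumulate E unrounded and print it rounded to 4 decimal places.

At z = 2.16 mm: the cube (footprint 17.5×12.5) is included at this height; the 27×11.5 cube at (1.5, 8.5) contributes its full rectangle; After the difference (first − rest): starting from the 17.5×12.5 cube, the 27×11.5 cube at (1.5, 8.5) partially overlaps it — only the 64.00 mm² overlap (of its 310.50 mm²) is removed, clipping the outline — 1 connected region; (rotated 80° about Z; rotation is an isometry so areas/perimeters/island counts are preserved). The outline is a single polygon with 6 vertices. Extrusion per mm of travel: 0.4 × 0.12 / (π × 0.875²) = 0.019956. Accumulating E over each segment gives final E = 1.1974.

G0 X-12.31 Y2.17 Z2.16
G1 X0.00 Y0.00 E0.2494
G1 X3.04 Y17.23 E0.5986
G1 X-5.33 Y18.71 E0.7682
G1 X-8.11 Y2.95 E1.0876
G1 X-12.05 Y3.65 E1.1674
G1 X-12.31 Y2.17 E1.1974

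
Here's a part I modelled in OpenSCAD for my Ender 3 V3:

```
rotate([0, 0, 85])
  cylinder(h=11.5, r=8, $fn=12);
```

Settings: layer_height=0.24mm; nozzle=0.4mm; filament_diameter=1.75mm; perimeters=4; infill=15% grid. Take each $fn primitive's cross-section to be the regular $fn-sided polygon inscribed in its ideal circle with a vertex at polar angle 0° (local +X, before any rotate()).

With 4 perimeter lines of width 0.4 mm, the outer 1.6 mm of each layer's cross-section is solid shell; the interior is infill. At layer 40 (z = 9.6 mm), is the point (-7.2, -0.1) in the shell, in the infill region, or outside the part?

At z = 9.6 mm: the r=8 cylinder contributes a regular 12-gon of circumradius 8; (whole slice rotated 85° about Z — lengths, areas and connectivity unchanged). Overall, the cross-section is a single solid region. Undo the 85° rotation: the query point maps to (-0.727, 7.164) in the un-rotated model frame. The nearest boundary edge runs (0.00, 8.00)→(-4.00, 6.93); distance from the point to it = 0.62 mm. The point is inside the cross-section, 0.62 mm from the nearest boundary — within the 1.6 mm shell band (4 × 0.4).

shell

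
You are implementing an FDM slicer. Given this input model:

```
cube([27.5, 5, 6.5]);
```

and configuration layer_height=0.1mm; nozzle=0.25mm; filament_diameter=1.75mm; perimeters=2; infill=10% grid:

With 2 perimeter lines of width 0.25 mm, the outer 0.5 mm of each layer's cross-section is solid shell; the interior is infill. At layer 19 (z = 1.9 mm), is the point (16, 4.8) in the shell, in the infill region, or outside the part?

shell

At z = 1.9 mm: the 27.5×5 cube contributes its full rectangle. Overall, the cross-section is a single solid region. The nearest boundary edge runs (27.50, 5.00)→(0.00, 5.00); distance from the point to it = 0.20 mm. The point is inside the cross-section, 0.20 mm from the nearest boundary — within the 0.5 mm shell band (2 × 0.25).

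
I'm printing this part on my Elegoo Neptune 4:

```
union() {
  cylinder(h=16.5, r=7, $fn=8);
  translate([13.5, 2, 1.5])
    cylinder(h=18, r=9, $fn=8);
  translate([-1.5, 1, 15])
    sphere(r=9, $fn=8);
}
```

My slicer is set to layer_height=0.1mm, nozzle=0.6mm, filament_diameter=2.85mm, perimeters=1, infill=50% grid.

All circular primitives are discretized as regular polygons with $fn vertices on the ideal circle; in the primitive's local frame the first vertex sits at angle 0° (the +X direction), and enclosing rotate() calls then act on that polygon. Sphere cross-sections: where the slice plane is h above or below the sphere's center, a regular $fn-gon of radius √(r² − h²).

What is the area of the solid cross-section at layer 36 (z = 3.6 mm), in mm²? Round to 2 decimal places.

360.98 mm²

At z = 3.6 mm: the r=7 cylinder gives a regular 8-gon of circumradius 7 (constant along its height) (area = (8/2)·7.000²·sin(360°/8) = 138.59 mm²); the cylinder at (13.5, 2): section is a regular 8-gon, circumradius r=9 (area = (8/2)·9.000²·sin(360°/8) = 229.10 mm²); the sphere at (-1.5, 1) does not reach this height (|z−center|=11.400 > r=9); Merging all regions: the regions partially overlap — summed areas 367.70 mm² minus the doubly-counted overlap 6.72 mm² gives 360.98 mm² — area = 360.98 mm². Overall, the cross-section is a single solid region. Net area = 360.98 mm².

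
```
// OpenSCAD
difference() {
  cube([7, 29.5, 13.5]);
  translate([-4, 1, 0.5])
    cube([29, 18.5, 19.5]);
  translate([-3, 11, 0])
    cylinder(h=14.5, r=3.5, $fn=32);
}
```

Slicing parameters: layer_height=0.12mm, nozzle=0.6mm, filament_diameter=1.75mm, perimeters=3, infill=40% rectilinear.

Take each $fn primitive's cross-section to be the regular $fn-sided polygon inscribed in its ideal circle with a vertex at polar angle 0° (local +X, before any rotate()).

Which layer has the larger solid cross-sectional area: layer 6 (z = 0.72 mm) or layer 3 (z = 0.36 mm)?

Layer 6 (z = 0.72): the cube (footprint 7×29.5) is included at this height (area 206.50 mm²); the cube at (-4, 1) is present — its section is the full 29×18.5 rectangle (area 536.50 mm²); the cylinder at (-3, 11): section is a regular 32-gon, circumradius r=3.5 (area = (32/2)·3.500²·sin(360°/32) = 38.24 mm²); Taking the first minus the rest: starting from the 7×29.5 cube (206.50 mm²), the 29×18.5 cube at (-4, 1) partially overlaps it — only the 129.50 mm² overlap (of its 536.50 mm²) is removed, clipping the outline; the r=3.5 cylinder at (-3, 11) misses the remaining region (no effect) — area = 77.00 mm². So its area = 77.00 mm². Layer 3 (z = 0.36): the 7×29.5 cube contributes its full rectangle (area 206.50 mm²); the cube at (-4, 1) does not reach this height (z outside [0.5, 20]); the r=3.5 cylinder at (-3, 11) gives a regular 32-gon of circumradius 3.5 (constant along its height) (area = (32/2)·3.500²·sin(360°/32) = 38.24 mm²); After the difference (first − rest): starting from the 7×29.5 cube (206.50 mm²), the r=3.5 cylinder at (-3, 11) partially overlaps it — only the 1.18 mm² overlap (of its 38.24 mm²) is removed, clipping the outline — area = 205.32 mm². So its area = 205.32 mm². Layer 3 is larger (205.32 vs 77.00 mm²).

layer 3 (z = 0.36 mm)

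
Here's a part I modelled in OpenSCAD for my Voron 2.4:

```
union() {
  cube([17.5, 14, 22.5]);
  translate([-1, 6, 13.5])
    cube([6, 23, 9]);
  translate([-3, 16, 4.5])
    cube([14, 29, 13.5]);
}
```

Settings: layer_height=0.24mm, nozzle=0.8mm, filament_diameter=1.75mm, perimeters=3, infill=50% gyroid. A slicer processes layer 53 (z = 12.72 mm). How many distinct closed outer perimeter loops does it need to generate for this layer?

2

At z = 12.72 mm: the cube (footprint 17.5×14) is included at this height; the cube at (-1, 6) is not intersected at this z (z outside [13.5, 22.5]); the cube at (-3, 16) is present — its section is the full 14×29 rectangle; Taking the union: the 2 present regions are separate (no shared area or edge), so areas and boundary lengths simply add and each stays a separate island — 2 connected regions. The result has 2 disconnected regions.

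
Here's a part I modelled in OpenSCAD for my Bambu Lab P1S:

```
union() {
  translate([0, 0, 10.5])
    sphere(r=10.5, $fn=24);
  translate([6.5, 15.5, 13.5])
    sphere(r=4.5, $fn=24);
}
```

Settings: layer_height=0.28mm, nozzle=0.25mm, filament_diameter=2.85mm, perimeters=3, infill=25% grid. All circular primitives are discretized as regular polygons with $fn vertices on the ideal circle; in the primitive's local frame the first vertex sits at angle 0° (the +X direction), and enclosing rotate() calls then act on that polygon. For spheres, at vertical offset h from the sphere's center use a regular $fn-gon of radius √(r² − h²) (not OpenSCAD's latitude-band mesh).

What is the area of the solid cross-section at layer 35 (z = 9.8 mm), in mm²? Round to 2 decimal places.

At z = 9.8 mm: the sphere: section is a regular 24-gon, circumradius = √(r²−h²) = √(10.5²−0.7²) = 10.477 (area = (24/2)·10.477²·sin(360°/24) = 340.90 mm²); the sphere at (6.5, 15.5): section is a regular 24-gon, circumradius = √(r²−h²) = √(4.5²−3.7²) = 2.561 (area = (24/2)·2.561²·sin(360°/24) = 20.37 mm²); Taking the union: the 2 present regions are separate (no shared area or edge), so areas and boundary lengths simply add and each stays a separate island — area = 361.27 mm². Overall, the cross-section has 2 separate islands. Net area = 361.27 mm².

361.27 mm²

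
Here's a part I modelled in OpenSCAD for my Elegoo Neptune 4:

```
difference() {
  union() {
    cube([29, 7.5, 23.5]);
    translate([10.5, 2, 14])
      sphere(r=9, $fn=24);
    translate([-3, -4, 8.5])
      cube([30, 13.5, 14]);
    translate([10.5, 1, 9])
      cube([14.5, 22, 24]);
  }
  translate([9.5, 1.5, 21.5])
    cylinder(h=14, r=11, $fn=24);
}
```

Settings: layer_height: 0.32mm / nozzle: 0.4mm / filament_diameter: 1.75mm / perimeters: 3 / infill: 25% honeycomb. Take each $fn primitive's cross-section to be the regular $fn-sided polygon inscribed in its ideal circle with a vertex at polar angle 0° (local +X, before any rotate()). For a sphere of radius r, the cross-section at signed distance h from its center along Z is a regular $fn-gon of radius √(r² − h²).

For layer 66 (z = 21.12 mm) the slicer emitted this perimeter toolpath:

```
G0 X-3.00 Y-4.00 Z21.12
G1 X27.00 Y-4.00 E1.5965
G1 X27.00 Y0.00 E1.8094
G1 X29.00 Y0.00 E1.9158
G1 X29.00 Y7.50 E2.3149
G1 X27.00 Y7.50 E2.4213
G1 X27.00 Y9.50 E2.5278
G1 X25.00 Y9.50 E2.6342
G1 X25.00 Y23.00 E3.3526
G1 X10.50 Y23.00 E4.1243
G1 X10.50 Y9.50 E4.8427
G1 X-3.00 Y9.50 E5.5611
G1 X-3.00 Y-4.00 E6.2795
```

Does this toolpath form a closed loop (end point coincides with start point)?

Start point (G0): (-3.00, -4.00). End point (last G1): the path returns to the start — closed.

yes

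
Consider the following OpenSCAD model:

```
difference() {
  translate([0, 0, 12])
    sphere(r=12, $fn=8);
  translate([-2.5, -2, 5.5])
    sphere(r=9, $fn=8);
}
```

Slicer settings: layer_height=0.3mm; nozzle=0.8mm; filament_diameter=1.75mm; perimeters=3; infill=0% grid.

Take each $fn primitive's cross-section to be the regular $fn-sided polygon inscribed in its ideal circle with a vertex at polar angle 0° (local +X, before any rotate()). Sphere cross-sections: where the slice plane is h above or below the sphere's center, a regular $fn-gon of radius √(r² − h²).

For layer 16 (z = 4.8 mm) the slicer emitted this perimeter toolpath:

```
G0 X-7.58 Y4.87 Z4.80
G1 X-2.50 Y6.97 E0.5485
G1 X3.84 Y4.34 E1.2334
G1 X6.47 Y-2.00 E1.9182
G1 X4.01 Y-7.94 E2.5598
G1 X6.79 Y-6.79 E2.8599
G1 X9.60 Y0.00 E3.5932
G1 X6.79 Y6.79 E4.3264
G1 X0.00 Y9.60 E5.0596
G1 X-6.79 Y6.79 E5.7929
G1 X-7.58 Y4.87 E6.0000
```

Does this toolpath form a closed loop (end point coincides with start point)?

yes

Start point (G0): (-7.58, 4.87). End point (last G1): the path returns to the start — closed.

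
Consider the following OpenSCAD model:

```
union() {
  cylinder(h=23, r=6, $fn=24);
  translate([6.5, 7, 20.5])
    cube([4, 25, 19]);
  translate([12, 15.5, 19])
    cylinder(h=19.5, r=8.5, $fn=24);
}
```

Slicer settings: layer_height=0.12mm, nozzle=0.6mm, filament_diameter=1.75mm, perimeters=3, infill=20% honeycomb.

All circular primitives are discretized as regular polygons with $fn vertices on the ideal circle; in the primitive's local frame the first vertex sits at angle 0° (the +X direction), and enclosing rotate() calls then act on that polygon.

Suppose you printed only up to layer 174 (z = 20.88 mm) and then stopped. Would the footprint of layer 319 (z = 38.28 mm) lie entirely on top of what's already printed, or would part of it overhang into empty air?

entirely on top

Compare the two slices. At z = 20.88: the cylinder: section is a regular 24-gon, circumradius r=6 (area = (24/2)·6.000²·sin(360°/24) = 111.81 mm²); the 4×25 cube at (6.5, 7) contributes its full rectangle (area 100.00 mm²); the r=8.5 cylinder at (12, 15.5) gives a regular 24-gon of circumradius 8.5 (constant along its height) (area = (24/2)·8.500²·sin(360°/24) = 224.40 mm²); Taking the union: the regions partially overlap — summed areas 436.21 mm² minus the doubly-counted overlap 60.68 mm² gives 375.52 mm² — area = 375.52 mm². At z = 38.28: the cylinder is not intersected at this z (z outside [0, 23]); the 4×25 cube at (6.5, 7) contributes its full rectangle (area 100.00 mm²); the r=8.5 cylinder at (12, 15.5) gives a regular 24-gon of circumradius 8.5 (constant along its height) (area = (24/2)·8.500²·sin(360°/24) = 224.40 mm²); Merging all regions: the regions partially overlap — summed areas 324.40 mm² minus the doubly-counted overlap 60.68 mm² gives 263.71 mm² — area = 263.71 mm². Checking containment: the cross-section at z = 38.28 is a subset of the cross-section at z = 20.88.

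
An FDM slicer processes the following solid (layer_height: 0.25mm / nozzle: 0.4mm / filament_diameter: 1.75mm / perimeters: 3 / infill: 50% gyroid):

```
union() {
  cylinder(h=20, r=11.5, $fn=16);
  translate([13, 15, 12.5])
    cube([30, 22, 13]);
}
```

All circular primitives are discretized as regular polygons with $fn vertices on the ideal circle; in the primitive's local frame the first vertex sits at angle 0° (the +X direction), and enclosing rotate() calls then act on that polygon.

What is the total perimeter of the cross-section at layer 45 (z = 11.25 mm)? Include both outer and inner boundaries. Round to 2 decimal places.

At z = 11.25 mm: the r=11.5 cylinder gives a regular 16-gon of circumradius 11.5 (constant along its height) (perimeter = 2·16·11.500·sin(180°/16) = 71.79 mm); the cube at (13, 15) is not intersected at this z (z outside [12.5, 25.5]); Combining (union): only the r=11.5 cylinder is present, so the union is just that shape — boundary = 71.79 mm. Overall, the cross-section is a single solid region. Total boundary length (outer) = 71.79 mm.

71.79 mm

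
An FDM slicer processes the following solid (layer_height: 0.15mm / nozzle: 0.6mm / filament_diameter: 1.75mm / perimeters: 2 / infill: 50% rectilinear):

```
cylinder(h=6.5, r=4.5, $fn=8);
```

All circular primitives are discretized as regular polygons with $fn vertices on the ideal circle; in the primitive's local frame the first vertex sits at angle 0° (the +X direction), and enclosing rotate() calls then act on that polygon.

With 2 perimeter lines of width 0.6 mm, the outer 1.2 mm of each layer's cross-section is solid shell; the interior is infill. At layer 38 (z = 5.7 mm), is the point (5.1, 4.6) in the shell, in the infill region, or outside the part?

At z = 5.7 mm: the r=4.5 cylinder gives a regular 8-gon of circumradius 4.5 (constant along its height). Overall, the cross-section is a single solid region. The nearest boundary edge runs (4.50, 0.00)→(3.18, 3.18); distance from the point to it = 2.39 mm. The point is not inside any of the regions above, so it lies outside the cross-section (2.39 mm from the nearest boundary).

outside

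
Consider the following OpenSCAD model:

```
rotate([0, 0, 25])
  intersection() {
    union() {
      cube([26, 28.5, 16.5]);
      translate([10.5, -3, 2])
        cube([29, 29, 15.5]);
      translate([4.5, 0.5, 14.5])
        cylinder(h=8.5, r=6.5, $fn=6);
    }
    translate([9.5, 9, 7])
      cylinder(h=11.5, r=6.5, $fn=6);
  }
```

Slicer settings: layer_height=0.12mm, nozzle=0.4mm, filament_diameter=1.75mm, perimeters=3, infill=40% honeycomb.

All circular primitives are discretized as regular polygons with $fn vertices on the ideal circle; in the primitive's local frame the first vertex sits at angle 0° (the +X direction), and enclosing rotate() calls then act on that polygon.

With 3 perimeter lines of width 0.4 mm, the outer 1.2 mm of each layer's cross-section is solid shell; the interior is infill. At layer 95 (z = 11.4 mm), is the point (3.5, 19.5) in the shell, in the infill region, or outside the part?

outside

At z = 11.4 mm: the cube is present — its section is the full 26×28.5 rectangle; the cube at (10.5, -3) is present — its section is the full 29×29 rectangle; the cylinder at (4.5, 0.5) is not intersected at this z (z outside [14.5, 23]); Combining (union): the regions partially overlap (shared area 403.00 mm²), so overlapping operands fuse into one piece — 1 connected region; the r=6.5 cylinder at (9.5, 9) gives a regular 6-gon of circumradius 6.5 (constant along its height); After intersecting: the r=6.5 cylinder at (9.5, 9) lies inside that combined region, so the common part is the r=6.5 cylinder at (9.5, 9) itself — 1 connected region; (whole slice rotated 25° about Z — lengths, areas and connectivity unchanged). Overall, the cross-section is a single solid region. Undo the 25° rotation: the query point maps to (11.413, 16.194) in the un-rotated model frame. The nearest boundary edge runs (6.25, 14.63)→(12.75, 14.63); distance from the point to it = 1.56 mm. The point is not inside any of the regions above, so it lies outside the cross-section (1.56 mm from the nearest boundary).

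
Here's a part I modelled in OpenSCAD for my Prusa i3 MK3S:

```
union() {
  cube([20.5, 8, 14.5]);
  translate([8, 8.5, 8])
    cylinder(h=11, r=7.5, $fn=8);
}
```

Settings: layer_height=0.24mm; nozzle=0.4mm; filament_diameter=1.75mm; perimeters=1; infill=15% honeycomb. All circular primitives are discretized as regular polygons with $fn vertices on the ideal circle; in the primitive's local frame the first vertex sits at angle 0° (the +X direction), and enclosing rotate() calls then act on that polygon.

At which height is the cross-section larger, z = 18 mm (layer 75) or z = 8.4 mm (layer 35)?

layer 35 (z = 8.4 mm)

Layer 75 (z = 18): the cube is absent (z outside [0, 14.5]); the r=7.5 cylinder at (8, 8.5) gives a regular 8-gon of circumradius 7.5 (constant along its height) (area = (8/2)·7.500²·sin(360°/8) = 159.10 mm²); Taking the union: only the r=7.5 cylinder at (8, 8.5) is present, so the union is just that shape — area = 159.10 mm². So its area = 159.10 mm². Layer 35 (z = 8.4): the 20.5×8 cube contributes its full rectangle (area 164.00 mm²); the r=7.5 cylinder at (8, 8.5) gives a regular 8-gon of circumradius 7.5 (constant along its height) (area = (8/2)·7.500²·sin(360°/8) = 159.10 mm²); Taking the union: the regions partially overlap — summed areas 323.10 mm² minus the doubly-counted overlap 72.15 mm² gives 250.95 mm² — area = 250.95 mm². So its area = 250.95 mm². Layer 35 is larger (250.95 vs 159.10 mm²).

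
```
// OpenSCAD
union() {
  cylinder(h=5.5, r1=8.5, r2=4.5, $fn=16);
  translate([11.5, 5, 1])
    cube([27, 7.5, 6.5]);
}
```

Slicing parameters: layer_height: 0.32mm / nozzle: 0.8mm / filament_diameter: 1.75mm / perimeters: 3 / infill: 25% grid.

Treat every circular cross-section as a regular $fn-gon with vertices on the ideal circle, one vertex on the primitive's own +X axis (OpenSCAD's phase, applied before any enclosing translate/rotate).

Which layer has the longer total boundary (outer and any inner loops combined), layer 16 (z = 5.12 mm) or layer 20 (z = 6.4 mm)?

Layer 16 (z = 5.12): the cone contributes a regular 16-gon of circumradius 4.776 (interpolated between r1=8.5 and r2=4.5 at t=0.931) (perimeter = 2·16·4.776·sin(180°/16) = 29.82 mm); the cube at (11.5, 5) is present — its section is the full 27×7.5 rectangle (perimeter 69.00 mm); Combining (union): the 2 present regions are separate (no shared area or edge), so areas and boundary lengths simply add and each stays a separate island — boundary = 98.82 mm. So its perimeter = 98.82 mm. Layer 20 (z = 6.4): the cone is absent (z outside [0, 5.5]); the 27×7.5 cube at (11.5, 5) contributes its full rectangle (perimeter 69.00 mm); Merging all regions: only the 27×7.5 cube at (11.5, 5) is present, so the union is just that shape — boundary = 69.00 mm. So its perimeter = 69.00 mm. Layer 16 is larger (98.82 vs 69.00 mm).

layer 16 (z = 5.12 mm)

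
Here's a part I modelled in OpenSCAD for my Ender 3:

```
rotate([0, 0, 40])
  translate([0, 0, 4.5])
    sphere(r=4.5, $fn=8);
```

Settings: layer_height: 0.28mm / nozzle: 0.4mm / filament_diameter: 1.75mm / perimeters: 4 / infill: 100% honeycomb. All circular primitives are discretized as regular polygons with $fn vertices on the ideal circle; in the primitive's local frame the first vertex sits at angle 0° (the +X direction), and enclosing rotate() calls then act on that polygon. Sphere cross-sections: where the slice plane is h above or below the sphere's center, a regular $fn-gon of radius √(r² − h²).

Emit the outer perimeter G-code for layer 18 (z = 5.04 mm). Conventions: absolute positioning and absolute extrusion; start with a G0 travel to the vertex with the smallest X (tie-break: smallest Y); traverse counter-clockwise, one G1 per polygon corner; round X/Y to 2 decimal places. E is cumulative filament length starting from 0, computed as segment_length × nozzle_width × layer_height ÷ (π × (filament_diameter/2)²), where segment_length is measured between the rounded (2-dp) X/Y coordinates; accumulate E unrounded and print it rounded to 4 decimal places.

At z = 5.04 mm: the sphere: section is a regular 8-gon, circumradius = √(r²−h²) = √(4.5²−0.54²) = 4.467; (whole slice rotated 40° about Z — lengths, areas and connectivity unchanged). The outline is a single polygon with 8 vertices. Extrusion per mm of travel: 0.4 × 0.28 / (π × 0.875²) = 0.046564. Accumulating E over each segment gives final E = 1.2733.

G0 X-4.45 Y0.39 Z5.04
G1 X-3.42 Y-2.87 E0.1592
G1 X-0.39 Y-4.45 E0.3183
G1 X2.87 Y-3.42 E0.4775
G1 X4.45 Y-0.39 E0.6366
G1 X3.42 Y2.87 E0.7958
G1 X0.39 Y4.45 E0.9549
G1 X-2.87 Y3.42 E1.1141
G1 X-4.45 Y0.39 E1.2733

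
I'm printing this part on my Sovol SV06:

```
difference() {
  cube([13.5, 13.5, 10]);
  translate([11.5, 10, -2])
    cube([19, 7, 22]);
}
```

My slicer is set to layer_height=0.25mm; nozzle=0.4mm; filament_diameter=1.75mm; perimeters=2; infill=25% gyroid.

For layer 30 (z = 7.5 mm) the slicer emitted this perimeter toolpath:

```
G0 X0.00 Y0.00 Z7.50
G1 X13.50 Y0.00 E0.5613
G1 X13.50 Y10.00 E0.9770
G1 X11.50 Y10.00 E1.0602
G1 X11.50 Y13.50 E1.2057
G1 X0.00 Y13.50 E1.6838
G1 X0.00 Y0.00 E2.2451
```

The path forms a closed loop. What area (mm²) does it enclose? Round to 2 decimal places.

Apply the shoelace formula to the sequence of (X, Y) vertices; enclosed area = 175.25 mm².

175.25 mm²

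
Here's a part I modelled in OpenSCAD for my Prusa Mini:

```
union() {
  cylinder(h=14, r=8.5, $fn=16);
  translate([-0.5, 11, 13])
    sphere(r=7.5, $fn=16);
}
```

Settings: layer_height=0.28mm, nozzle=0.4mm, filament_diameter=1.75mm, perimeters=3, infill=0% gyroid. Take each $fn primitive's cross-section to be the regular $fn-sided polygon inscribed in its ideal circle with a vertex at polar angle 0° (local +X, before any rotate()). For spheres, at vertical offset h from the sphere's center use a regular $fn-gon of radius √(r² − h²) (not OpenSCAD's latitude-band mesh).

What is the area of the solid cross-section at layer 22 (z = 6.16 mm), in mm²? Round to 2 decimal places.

249.38 mm²

At z = 6.16 mm: the r=8.5 cylinder gives a regular 16-gon of circumradius 8.5 (constant along its height) (area = (16/2)·8.500²·sin(360°/16) = 221.19 mm²); the r=7.5 sphere at (-0.5, 11) slices to a regular 16-gon of circumradius 3.076 (√(r²−h²) with h=6.84 from center) (area = (16/2)·3.076²·sin(360°/16) = 28.97 mm²); Merging all regions: the regions partially overlap — summed areas 250.17 mm² minus the doubly-counted overlap 0.78 mm² gives 249.38 mm² — area = 249.38 mm². Overall, the cross-section is a single solid region. Net area = 249.38 mm².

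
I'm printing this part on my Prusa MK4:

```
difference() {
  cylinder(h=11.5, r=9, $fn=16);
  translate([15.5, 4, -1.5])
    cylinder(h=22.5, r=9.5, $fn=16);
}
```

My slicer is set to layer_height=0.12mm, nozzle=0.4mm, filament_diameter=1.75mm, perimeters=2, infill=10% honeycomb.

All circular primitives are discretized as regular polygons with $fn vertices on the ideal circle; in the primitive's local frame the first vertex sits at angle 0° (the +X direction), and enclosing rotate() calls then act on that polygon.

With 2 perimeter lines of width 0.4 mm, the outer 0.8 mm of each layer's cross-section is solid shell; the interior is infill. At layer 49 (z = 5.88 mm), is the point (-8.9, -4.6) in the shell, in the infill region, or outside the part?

At z = 5.88 mm: the r=9 cylinder contributes a regular 16-gon of circumradius 9; the r=9.5 cylinder at (15.5, 4) contributes a regular 16-gon of circumradius 9.5; Subtracting the remaining from the first: starting from the r=9 cylinder, the r=9.5 cylinder at (15.5, 4) partially overlaps it — only the 13.28 mm² overlap (of its 276.30 mm²) is removed, clipping the outline — 1 connected region. Overall, the cross-section is a single solid region. The nearest boundary edge runs (-6.36, -6.36)→(-8.31, -3.44); distance from the point to it = 1.13 mm. The point is not inside any of the regions above, so it lies outside the cross-section (1.13 mm from the nearest boundary).

outside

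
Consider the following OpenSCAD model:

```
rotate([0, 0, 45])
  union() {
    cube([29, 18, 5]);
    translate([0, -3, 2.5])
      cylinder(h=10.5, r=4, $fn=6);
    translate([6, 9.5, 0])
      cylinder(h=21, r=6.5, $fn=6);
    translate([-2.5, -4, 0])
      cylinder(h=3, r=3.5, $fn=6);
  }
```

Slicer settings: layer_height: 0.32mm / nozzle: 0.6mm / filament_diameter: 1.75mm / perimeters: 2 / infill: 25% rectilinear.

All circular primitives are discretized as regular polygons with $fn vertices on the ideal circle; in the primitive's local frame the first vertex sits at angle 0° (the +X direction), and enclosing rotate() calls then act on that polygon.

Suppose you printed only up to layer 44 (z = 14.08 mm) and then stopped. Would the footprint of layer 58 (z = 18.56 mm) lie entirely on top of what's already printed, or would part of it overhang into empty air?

Compare the two slices. At z = 14.08: the cube is absent (z outside [0, 5]); the cylinder at (0, -3) is absent (z outside [2.5, 13]); the cylinder at (6, 9.5): section is a regular 6-gon, circumradius r=6.5 (area = (6/2)·6.500²·sin(360°/6) = 109.77 mm²); the cylinder at (-2.5, -4) is not intersected at this z (z outside [0, 3]); Merging all regions: only the r=6.5 cylinder at (6, 9.5) is present, so the union is just that shape — area = 109.77 mm²; (whole slice rotated 45° about Z — lengths, areas and connectivity unchanged). At z = 18.56: the cube does not reach this height (z outside [0, 5]); the cylinder at (0, -3) is not intersected at this z (z outside [2.5, 13]); the cylinder at (6, 9.5): section is a regular 6-gon, circumradius r=6.5 (area = (6/2)·6.500²·sin(360°/6) = 109.77 mm²); the cylinder at (-2.5, -4) is absent (z outside [0, 3]); Merging all regions: only the r=6.5 cylinder at (6, 9.5) is present, so the union is just that shape — area = 109.77 mm²; (whole slice rotated 45° about Z — lengths, areas and connectivity unchanged). Checking containment: the cross-section at z = 18.56 is a subset of the cross-section at z = 14.08.

entirely on top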